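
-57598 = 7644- 65242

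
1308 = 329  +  979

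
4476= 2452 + 2024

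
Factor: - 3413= -3413^1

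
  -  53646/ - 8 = 26823/4 = 6705.75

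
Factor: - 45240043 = -17^1 *541^1*4919^1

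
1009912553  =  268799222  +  741113331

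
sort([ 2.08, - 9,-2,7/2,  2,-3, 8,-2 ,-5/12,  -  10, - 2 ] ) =[-10,-9, - 3, - 2,-2, - 2, - 5/12, 2 , 2.08, 7/2,8 ] 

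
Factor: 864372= 2^2 *3^1*72031^1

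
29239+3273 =32512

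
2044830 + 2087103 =4131933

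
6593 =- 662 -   -  7255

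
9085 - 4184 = 4901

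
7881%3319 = 1243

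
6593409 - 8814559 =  - 2221150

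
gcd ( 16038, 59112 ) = 18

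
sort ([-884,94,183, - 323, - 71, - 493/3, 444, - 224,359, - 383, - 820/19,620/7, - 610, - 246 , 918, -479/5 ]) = [ - 884, - 610, - 383,-323,  -  246, - 224 , - 493/3, - 479/5, - 71, - 820/19,620/7, 94,183,359, 444,  918] 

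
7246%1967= 1345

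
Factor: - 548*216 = -118368 = -2^5 * 3^3 * 137^1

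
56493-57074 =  - 581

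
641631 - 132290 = 509341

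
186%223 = 186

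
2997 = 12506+- 9509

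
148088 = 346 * 428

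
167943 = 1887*89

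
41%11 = 8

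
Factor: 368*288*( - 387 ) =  -2^9*3^4*23^1*43^1=-  41015808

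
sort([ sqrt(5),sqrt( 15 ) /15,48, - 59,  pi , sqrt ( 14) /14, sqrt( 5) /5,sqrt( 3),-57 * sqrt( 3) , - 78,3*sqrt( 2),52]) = [ - 57 * sqrt( 3), - 78, - 59, sqrt( 15)/15,sqrt(14 )/14,sqrt(5)/5, sqrt( 3),sqrt(5), pi , 3*sqrt(2),48,  52]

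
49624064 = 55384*896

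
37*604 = 22348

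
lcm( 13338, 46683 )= 93366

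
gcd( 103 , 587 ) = 1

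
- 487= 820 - 1307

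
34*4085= 138890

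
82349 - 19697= 62652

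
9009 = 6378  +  2631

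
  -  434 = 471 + - 905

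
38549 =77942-39393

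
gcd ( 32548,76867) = 79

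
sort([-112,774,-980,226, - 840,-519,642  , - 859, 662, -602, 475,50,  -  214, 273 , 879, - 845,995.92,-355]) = [ - 980 ,-859, - 845 , - 840,  -  602,-519, - 355 , -214, - 112,50,226,  273,  475, 642,662,774, 879 , 995.92]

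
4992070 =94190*53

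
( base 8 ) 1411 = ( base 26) 13N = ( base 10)777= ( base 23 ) 1ai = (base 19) 22H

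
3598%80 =78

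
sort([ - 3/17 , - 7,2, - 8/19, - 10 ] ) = [ - 10, - 7, - 8/19, - 3/17,2 ]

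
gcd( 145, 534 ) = 1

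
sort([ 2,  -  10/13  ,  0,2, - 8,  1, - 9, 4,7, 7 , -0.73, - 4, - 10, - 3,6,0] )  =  [ - 10 , - 9, - 8, - 4, - 3, - 10/13 , - 0.73,0, 0,1, 2, 2,4,6,7,7 ] 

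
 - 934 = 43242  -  44176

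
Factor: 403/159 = 3^( - 1 )*13^1*31^1*53^( - 1 ) 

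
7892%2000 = 1892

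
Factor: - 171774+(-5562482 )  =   - 5734256 = -  2^4*11^1*31^1*1051^1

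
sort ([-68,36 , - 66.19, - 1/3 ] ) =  [ - 68, - 66.19, - 1/3,36]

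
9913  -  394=9519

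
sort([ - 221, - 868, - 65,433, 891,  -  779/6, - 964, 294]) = [ - 964 , - 868, - 221, - 779/6, -65, 294,433,  891] 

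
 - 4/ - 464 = 1/116 = 0.01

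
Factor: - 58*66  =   - 3828 = -2^2* 3^1*11^1 * 29^1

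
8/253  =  8/253 = 0.03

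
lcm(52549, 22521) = 157647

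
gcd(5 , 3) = 1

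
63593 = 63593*1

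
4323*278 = 1201794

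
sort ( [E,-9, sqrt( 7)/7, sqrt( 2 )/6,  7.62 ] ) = [- 9, sqrt( 2)/6, sqrt( 7)/7 , E, 7.62 ]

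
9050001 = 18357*493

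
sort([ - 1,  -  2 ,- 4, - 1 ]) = [ - 4,- 2, - 1, - 1] 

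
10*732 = 7320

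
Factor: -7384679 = -23^1 * 321073^1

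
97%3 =1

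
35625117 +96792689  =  132417806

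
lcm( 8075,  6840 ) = 581400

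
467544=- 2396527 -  - 2864071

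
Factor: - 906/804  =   - 2^( - 1)*67^( - 1 )*151^1 = - 151/134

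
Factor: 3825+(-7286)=-3461^1 = - 3461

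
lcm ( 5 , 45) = 45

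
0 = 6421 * 0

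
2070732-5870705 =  - 3799973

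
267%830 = 267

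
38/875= 38/875=0.04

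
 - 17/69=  - 1 + 52/69 = - 0.25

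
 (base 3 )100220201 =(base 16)1C3C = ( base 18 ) 145a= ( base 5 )212403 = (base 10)7228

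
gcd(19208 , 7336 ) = 56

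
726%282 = 162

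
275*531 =146025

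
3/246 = 1/82 = 0.01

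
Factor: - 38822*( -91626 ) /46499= 3557104572/46499 = 2^2 * 3^1*7^1*47^1 * 59^1*15271^1*46499^( - 1)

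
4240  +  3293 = 7533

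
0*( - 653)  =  0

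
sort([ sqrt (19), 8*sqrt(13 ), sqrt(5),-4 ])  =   [-4, sqrt( 5 ) , sqrt(19),8*sqrt( 13) ] 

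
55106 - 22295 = 32811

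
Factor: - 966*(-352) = 340032 = 2^6*3^1*7^1*11^1*23^1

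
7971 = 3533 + 4438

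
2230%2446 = 2230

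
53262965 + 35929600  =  89192565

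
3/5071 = 3/5071 = 0.00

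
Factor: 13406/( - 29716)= - 6703/14858 =-2^( - 1) * 17^( - 1 ) * 19^ (-1 )*23^(  -  1) * 6703^1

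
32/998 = 16/499 = 0.03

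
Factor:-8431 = -8431^1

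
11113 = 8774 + 2339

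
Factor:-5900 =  - 2^2*5^2*59^1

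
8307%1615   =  232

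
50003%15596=3215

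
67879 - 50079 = 17800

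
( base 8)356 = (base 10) 238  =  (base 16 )ee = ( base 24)9m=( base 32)7E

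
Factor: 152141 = 11^1*13831^1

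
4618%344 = 146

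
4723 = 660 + 4063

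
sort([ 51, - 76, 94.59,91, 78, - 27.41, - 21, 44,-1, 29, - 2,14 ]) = [-76, - 27.41, - 21,-2,-1,14,29,44,51,  78,91,94.59 ]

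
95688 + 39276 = 134964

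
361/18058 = 361/18058= 0.02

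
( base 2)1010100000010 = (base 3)21101012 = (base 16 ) 1502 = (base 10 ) 5378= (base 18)gae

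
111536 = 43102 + 68434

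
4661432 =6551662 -1890230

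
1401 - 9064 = - 7663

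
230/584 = 115/292 = 0.39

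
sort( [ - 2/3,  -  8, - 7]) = [ - 8  ,-7,  -  2/3 ] 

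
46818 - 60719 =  - 13901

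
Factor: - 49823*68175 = -3^3* 5^2*101^1*49823^1  =  - 3396683025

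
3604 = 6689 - 3085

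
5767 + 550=6317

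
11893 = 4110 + 7783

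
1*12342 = 12342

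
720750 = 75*9610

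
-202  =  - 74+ - 128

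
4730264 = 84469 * 56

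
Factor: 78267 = 3^1*7^1*3727^1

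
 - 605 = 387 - 992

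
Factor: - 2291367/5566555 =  - 3^1*5^( -1)*13^1*41^1*61^ ( - 1 )*1433^1*18251^( - 1)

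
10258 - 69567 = -59309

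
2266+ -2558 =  - 292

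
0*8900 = 0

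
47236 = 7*6748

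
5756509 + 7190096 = 12946605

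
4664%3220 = 1444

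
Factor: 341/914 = 2^ ( - 1)*11^1*31^1*457^ ( - 1)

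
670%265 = 140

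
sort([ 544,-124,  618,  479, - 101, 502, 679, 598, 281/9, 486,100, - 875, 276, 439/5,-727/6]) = [ -875,-124, - 727/6,-101,  281/9, 439/5, 100, 276, 479 , 486,502 , 544,  598,  618,679 ] 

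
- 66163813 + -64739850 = -130903663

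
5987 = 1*5987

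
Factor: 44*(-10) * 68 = -29920 = -2^5*5^1*11^1*17^1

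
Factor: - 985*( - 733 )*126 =90972630= 2^1*3^2*5^1*7^1*197^1*733^1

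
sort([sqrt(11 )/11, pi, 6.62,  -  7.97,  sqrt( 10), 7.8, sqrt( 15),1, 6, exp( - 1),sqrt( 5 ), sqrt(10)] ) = [-7.97, sqrt (11)/11,exp( - 1), 1,sqrt( 5),pi,sqrt( 10 ), sqrt( 10),sqrt( 15), 6,6.62, 7.8]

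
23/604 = 23/604=0.04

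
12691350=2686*4725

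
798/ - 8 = - 399/4 = - 99.75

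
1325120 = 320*4141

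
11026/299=36 + 262/299 = 36.88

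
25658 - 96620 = -70962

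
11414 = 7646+3768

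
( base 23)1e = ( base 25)1c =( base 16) 25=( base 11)34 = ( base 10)37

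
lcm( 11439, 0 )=0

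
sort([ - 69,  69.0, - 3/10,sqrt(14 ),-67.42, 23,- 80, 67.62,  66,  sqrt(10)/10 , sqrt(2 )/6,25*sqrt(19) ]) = [ - 80 , - 69, - 67.42 , - 3/10  ,  sqrt( 2)/6, sqrt(10)/10,sqrt(14 ), 23,66,67.62,69.0, 25*sqrt( 19)]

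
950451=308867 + 641584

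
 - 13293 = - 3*4431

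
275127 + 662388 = 937515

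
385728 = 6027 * 64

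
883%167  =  48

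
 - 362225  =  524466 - 886691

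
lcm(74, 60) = 2220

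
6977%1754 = 1715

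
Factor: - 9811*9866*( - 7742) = 749389413892  =  2^2*7^2*79^1*4933^1*9811^1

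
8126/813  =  9+809/813 = 10.00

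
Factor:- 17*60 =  -2^2*3^1*5^1*17^1=- 1020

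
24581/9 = 2731 + 2/9=   2731.22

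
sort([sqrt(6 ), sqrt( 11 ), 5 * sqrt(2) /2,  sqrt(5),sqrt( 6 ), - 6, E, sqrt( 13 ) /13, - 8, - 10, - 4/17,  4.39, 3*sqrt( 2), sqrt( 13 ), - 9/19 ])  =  [ - 10, - 8 ,  -  6 , - 9/19, - 4/17,sqrt( 13 ) /13, sqrt( 5 ), sqrt(6), sqrt( 6 ), E,sqrt(11 ), 5*sqrt( 2 ) /2, sqrt(13), 3 * sqrt (2),4.39 ]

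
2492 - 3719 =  - 1227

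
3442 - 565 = 2877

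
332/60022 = 166/30011 = 0.01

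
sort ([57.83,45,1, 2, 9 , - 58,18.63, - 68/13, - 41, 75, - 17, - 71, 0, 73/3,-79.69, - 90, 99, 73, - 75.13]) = [ -90, - 79.69 ,-75.13 ,-71, - 58 , - 41, - 17,-68/13,0, 1,2,9,18.63, 73/3, 45, 57.83, 73, 75, 99] 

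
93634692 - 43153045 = 50481647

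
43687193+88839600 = 132526793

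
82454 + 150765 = 233219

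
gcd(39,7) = 1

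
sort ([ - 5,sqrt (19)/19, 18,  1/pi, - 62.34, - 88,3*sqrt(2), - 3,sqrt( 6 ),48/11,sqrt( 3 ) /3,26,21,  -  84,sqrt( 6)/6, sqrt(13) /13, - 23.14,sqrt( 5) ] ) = [ - 88, - 84, - 62.34,-23.14, - 5,- 3 , sqrt( 19)/19, sqrt( 13 )/13,1/pi, sqrt( 6)/6,sqrt( 3)/3, sqrt( 5 ),sqrt(6), 3 * sqrt (2 ),48/11,18,21,26] 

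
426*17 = 7242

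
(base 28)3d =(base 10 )97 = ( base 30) 37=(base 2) 1100001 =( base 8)141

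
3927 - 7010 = - 3083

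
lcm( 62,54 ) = 1674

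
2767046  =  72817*38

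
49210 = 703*70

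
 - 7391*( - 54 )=399114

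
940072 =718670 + 221402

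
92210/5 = 18442 = 18442.00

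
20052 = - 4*( - 5013)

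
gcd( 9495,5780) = 5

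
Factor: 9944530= 2^1*5^1*994453^1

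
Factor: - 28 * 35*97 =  - 95060 = - 2^2*5^1*7^2*97^1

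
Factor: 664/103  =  2^3*83^1*103^( - 1)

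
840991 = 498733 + 342258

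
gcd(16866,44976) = 5622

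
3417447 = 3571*957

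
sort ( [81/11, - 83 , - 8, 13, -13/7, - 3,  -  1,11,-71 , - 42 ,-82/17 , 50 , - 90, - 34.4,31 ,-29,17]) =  [ - 90,- 83 , - 71,-42,- 34.4, - 29,-8,-82/17, -3, - 13/7, - 1,81/11, 11, 13, 17, 31, 50] 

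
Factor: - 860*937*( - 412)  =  331997840=2^4*5^1*43^1*103^1*937^1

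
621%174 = 99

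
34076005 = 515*66167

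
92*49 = 4508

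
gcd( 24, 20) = 4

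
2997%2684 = 313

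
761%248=17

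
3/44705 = 3/44705= 0.00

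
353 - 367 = -14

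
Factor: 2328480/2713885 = 2^5*3^3*7^2* 11^1*23^(-1) *23599^( - 1)  =  465696/542777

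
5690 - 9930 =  - 4240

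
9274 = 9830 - 556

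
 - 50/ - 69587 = 50/69587 =0.00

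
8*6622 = 52976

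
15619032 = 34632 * 451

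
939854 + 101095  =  1040949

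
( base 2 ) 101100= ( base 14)32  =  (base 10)44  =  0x2c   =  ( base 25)1j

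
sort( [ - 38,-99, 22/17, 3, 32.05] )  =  [-99 ,  -  38, 22/17,3, 32.05 ] 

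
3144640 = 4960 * 634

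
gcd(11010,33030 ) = 11010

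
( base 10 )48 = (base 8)60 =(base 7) 66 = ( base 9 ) 53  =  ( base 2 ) 110000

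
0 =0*34474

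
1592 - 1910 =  - 318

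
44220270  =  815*54258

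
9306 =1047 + 8259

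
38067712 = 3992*9536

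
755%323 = 109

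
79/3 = 26 + 1/3 = 26.33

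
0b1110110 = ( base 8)166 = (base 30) 3s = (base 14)86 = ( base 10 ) 118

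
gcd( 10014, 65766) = 6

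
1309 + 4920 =6229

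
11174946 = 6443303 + 4731643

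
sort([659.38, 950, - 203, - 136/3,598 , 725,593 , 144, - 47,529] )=[ - 203,-47 , - 136/3, 144,529,593, 598,659.38,725,950]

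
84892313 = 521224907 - 436332594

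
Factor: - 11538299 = -409^1*28211^1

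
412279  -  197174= 215105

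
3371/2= 3371/2 = 1685.50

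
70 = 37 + 33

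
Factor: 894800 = 2^4*5^2*2237^1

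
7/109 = 7/109 = 0.06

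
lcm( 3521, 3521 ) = 3521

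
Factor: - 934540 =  - 2^2*5^1*46727^1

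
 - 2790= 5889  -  8679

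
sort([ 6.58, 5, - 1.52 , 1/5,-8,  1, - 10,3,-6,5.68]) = [  -  10,-8, - 6, -1.52, 1/5 , 1, 3 , 5, 5.68,  6.58]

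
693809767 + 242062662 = 935872429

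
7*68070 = 476490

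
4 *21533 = 86132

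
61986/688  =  90  +  33/344 = 90.10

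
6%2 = 0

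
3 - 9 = -6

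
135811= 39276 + 96535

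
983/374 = 983/374= 2.63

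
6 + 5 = 11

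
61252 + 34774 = 96026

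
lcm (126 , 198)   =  1386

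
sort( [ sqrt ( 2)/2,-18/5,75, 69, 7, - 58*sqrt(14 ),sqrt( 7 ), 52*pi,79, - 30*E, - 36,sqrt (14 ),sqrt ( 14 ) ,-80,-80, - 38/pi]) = [  -  58*sqrt(14 ) ,-30 * E,-80 ,-80, - 36,  -  38/pi, - 18/5, sqrt(  2)/2,sqrt(7), sqrt ( 14) , sqrt( 14), 7, 69, 75, 79, 52*pi ] 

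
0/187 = 0 =0.00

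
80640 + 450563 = 531203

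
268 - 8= 260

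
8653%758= 315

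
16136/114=141 + 31/57 = 141.54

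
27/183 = 9/61 = 0.15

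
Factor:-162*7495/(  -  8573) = 1214190/8573 = 2^1*3^4*5^1*1499^1*8573^( - 1) 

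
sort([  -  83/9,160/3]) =[-83/9, 160/3] 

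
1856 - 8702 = - 6846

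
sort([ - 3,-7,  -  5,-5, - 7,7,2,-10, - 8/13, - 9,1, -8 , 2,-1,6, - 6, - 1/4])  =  [ - 10, - 9, - 8,-7, - 7 , -6 , - 5, - 5,  -  3,-1,-8/13, - 1/4, 1,2,2,6 , 7]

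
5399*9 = 48591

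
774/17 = 774/17=45.53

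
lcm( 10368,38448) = 922752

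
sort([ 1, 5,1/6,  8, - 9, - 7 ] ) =[ - 9, - 7,1/6,1, 5,8 ]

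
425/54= 425/54  =  7.87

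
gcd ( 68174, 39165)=1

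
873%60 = 33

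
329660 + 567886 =897546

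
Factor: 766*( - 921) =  - 705486 = - 2^1*3^1  *307^1*383^1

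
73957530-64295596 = 9661934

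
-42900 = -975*44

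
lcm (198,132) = 396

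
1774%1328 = 446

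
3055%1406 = 243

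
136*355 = 48280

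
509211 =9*56579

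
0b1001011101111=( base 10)4847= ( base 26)74b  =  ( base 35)3XH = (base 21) AKH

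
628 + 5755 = 6383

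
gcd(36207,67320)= 9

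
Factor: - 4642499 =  - 4642499^1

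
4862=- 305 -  - 5167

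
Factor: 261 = 3^2*29^1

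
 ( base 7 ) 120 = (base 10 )63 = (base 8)77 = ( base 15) 43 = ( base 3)2100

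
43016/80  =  537  +  7/10 = 537.70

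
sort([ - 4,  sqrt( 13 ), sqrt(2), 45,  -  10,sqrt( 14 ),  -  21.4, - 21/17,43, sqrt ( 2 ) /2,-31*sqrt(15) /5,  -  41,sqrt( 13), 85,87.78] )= [ -41, - 31*sqrt( 15) /5 , - 21.4,  -  10,-4, - 21/17, sqrt (2)/2,sqrt( 2), sqrt (13 ),sqrt(13),sqrt( 14),43,45,  85, 87.78 ] 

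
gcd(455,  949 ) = 13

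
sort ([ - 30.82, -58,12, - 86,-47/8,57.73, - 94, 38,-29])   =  [  -  94, - 86, - 58, - 30.82,- 29, - 47/8,12 , 38,57.73]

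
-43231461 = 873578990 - 916810451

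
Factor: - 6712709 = - 31^1*79^1*2741^1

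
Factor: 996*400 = 398400= 2^6*3^1*5^2*83^1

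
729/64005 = 243/21335= 0.01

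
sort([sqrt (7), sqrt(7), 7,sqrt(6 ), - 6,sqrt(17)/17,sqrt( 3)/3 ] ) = [ - 6, sqrt( 17 )/17,sqrt( 3)/3, sqrt(6), sqrt(7 ),sqrt(7), 7 ]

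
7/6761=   7/6761= 0.00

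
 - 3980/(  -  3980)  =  1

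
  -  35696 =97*( - 368) 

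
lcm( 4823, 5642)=299026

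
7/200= 7/200 = 0.04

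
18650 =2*9325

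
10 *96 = 960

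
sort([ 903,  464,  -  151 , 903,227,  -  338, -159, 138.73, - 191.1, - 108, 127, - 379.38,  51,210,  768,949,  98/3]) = [-379.38, - 338,-191.1, - 159, - 151, - 108,98/3,51,  127, 138.73,210,  227, 464, 768 , 903,903,  949]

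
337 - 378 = - 41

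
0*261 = 0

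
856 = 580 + 276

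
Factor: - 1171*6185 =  - 5^1*1171^1*1237^1 = -  7242635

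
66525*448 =29803200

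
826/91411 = 826/91411 = 0.01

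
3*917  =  2751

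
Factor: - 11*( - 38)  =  2^1  *11^1*19^1 = 418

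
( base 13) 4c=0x40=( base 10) 64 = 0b1000000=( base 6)144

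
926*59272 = 54885872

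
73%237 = 73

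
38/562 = 19/281= 0.07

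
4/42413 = 4/42413 = 0.00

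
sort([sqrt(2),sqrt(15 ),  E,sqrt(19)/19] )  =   [sqrt( 19)/19,sqrt(2),E,sqrt( 15) ]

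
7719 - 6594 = 1125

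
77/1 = 77 = 77.00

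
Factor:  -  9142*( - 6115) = 55903330=2^1 * 5^1*7^1*653^1*1223^1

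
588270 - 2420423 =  - 1832153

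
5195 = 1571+3624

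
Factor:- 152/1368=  - 3^( - 2 ) = - 1/9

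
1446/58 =24 + 27/29 = 24.93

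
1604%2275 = 1604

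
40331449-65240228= - 24908779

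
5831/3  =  5831/3 = 1943.67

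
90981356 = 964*94379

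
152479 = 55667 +96812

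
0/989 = 0 = 0.00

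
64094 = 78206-14112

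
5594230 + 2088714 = 7682944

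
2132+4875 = 7007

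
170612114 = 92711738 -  - 77900376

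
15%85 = 15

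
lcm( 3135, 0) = 0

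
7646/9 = 7646/9 = 849.56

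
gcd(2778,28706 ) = 926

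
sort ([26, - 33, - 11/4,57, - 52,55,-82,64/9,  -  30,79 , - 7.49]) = [ - 82,  -  52, - 33, - 30, - 7.49,  -  11/4,  64/9, 26,  55, 57,79 ] 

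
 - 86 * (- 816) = 70176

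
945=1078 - 133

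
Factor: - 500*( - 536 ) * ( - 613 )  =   - 2^5*5^3*67^1 * 613^1 = - 164284000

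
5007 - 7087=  - 2080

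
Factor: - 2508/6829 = -2^2*3^1*11^1*19^1*6829^( - 1)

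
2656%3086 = 2656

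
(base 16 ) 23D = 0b1000111101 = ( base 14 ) 2cd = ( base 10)573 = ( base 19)1B3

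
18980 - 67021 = - 48041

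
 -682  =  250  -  932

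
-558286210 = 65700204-623986414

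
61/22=61/22 = 2.77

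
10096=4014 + 6082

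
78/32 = 2 + 7/16 = 2.44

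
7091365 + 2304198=9395563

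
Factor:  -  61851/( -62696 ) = 2^( - 3 )*3^1*17^(- 1)*53^1*389^1*461^ ( -1 )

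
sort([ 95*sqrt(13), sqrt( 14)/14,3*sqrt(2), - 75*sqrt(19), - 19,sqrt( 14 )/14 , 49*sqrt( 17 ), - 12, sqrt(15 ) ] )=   [ - 75 * sqrt( 19 ), - 19, - 12,sqrt(14) /14, sqrt( 14)/14,sqrt( 15),3 *sqrt( 2),49*sqrt( 17),95*sqrt( 13)]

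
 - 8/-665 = 8/665 = 0.01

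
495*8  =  3960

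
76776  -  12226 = 64550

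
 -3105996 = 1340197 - 4446193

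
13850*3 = 41550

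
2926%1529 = 1397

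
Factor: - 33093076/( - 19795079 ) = 2^2*47^1*103^1*1709^1*19795079^( - 1 ) 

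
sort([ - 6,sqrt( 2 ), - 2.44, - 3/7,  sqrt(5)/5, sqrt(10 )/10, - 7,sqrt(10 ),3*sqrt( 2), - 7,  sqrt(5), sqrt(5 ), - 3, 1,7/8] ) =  [ - 7, - 7, - 6, - 3, - 2.44, - 3/7,sqrt( 10)/10,sqrt( 5)/5, 7/8,1,  sqrt(2), sqrt( 5 ),sqrt ( 5 ), sqrt( 10),3*sqrt (2 ) ]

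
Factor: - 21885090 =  -2^1 * 3^1 *5^1*729503^1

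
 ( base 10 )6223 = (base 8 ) 14117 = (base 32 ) 62f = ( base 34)5D1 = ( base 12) 3727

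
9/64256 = 9/64256  =  0.00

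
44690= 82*545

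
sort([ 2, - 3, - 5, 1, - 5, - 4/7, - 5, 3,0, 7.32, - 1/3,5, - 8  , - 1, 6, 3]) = [ - 8, - 5 , - 5, - 5,-3, - 1 ,-4/7, - 1/3, 0,1, 2, 3,3, 5,  6,7.32 ]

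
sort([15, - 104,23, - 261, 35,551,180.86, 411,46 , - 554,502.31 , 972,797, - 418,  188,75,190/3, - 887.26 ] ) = [ -887.26, - 554, - 418, - 261, - 104,15, 23,35  ,  46,190/3,75,180.86,188,  411 , 502.31, 551,797,972]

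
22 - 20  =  2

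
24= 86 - 62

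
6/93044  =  3/46522 = 0.00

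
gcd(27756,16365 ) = 3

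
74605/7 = 74605/7 =10657.86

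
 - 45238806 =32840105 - 78078911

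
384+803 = 1187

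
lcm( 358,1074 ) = 1074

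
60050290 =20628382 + 39421908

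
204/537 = 68/179 = 0.38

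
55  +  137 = 192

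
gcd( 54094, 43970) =2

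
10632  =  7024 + 3608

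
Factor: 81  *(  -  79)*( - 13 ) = 83187 = 3^4*13^1*79^1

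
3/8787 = 1/2929 = 0.00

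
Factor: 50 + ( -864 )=  -  2^1*11^1*37^1 = - 814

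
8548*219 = 1872012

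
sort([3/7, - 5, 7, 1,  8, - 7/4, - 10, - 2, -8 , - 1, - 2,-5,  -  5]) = [-10, -8, - 5, - 5,-5, - 2, - 2 , - 7/4, -1, 3/7, 1, 7, 8] 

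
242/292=121/146 = 0.83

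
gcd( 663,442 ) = 221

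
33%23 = 10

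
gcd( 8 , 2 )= 2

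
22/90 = 11/45=0.24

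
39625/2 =19812 + 1/2=19812.50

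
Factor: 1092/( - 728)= -3/2 =- 2^(-1)*3^1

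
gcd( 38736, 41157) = 2421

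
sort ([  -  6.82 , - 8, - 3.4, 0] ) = [  -  8 , - 6.82, - 3.4,0]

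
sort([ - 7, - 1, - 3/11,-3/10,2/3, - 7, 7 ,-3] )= [ -7, - 7, - 3, - 1, - 3/10, - 3/11, 2/3,7] 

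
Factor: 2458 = 2^1*1229^1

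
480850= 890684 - 409834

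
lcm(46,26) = 598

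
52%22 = 8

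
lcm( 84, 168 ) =168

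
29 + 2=31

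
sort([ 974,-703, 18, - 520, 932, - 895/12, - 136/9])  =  [ - 703, - 520, -895/12, - 136/9, 18,  932,974]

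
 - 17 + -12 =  - 29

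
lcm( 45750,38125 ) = 228750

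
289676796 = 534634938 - 244958142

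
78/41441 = 78/41441=0.00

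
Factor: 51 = 3^1* 17^1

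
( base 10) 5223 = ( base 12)3033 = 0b1010001100111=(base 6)40103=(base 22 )ah9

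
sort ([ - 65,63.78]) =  [ - 65,63.78 ] 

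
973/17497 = 973/17497 = 0.06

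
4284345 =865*4953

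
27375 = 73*375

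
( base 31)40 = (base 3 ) 11121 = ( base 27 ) 4g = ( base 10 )124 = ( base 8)174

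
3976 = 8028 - 4052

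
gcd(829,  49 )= 1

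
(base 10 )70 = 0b1000110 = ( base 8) 106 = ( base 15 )4A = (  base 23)31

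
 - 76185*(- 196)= 14932260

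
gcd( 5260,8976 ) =4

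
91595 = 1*91595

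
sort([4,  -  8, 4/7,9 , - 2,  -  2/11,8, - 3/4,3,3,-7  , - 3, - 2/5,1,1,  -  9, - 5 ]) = [ -9, - 8, - 7, - 5,  -  3, - 2, - 3/4, -2/5, - 2/11,4/7,1,1, 3, 3,4,8,9]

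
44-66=- 22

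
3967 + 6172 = 10139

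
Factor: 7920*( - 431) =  - 3413520 = -2^4 * 3^2*5^1*11^1*431^1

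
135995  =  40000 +95995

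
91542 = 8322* 11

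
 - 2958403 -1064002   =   - 4022405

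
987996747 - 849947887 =138048860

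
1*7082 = 7082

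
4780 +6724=11504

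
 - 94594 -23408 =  -118002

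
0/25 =0 = 0.00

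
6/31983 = 2/10661 = 0.00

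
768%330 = 108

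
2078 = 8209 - 6131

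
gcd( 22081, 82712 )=1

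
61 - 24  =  37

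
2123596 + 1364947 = 3488543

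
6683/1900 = 3 + 983/1900 =3.52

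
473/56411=473/56411=0.01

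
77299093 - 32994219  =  44304874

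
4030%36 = 34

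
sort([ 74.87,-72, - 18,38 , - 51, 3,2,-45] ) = [ - 72, - 51, - 45, - 18,2,3, 38, 74.87]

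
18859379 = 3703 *5093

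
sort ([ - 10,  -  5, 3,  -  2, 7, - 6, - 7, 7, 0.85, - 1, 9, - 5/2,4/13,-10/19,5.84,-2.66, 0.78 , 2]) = [  -  10, - 7,  -  6,  -  5, - 2.66, - 5/2, - 2,-1, - 10/19,4/13, 0.78 , 0.85,2, 3 , 5.84, 7,7, 9 ] 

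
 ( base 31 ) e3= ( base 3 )121012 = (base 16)1B5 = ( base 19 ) 140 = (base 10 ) 437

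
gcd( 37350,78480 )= 90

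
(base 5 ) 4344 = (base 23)131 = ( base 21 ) 17b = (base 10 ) 599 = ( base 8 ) 1127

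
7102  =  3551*2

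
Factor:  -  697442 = - 2^1*17^1 * 73^1 * 281^1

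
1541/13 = 1541/13 = 118.54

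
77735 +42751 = 120486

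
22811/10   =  22811/10=2281.10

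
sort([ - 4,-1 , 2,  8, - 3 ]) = [ - 4 , - 3, - 1, 2, 8] 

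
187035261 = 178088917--8946344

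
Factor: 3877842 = 2^1 *3^1*646307^1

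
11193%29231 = 11193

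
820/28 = 205/7 = 29.29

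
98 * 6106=598388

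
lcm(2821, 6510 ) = 84630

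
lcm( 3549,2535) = 17745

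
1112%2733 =1112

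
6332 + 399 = 6731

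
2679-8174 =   -  5495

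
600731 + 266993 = 867724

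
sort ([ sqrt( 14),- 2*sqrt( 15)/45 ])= [ - 2*sqrt(15 ) /45 , sqrt( 14)] 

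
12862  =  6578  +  6284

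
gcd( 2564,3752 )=4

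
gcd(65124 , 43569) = 9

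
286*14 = 4004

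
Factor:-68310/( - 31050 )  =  11/5 = 5^( - 1)*11^1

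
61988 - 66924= - 4936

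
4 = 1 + 3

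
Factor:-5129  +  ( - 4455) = -9584 = -2^4*599^1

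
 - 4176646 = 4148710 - 8325356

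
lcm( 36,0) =0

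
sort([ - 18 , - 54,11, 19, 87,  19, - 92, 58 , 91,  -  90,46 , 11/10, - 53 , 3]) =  [  -  92,-90, - 54, - 53  ,  -  18,11/10,  3 , 11, 19,19,  46,  58, 87,91]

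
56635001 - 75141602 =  - 18506601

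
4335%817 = 250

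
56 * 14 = 784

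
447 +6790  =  7237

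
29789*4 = 119156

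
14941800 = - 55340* ( - 270) 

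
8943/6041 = 1 + 2902/6041 = 1.48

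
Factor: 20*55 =2^2*5^2* 11^1=1100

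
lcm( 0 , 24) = 0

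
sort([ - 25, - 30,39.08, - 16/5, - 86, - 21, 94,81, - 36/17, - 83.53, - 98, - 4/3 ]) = [ - 98, - 86, - 83.53, - 30,- 25, - 21, - 16/5, - 36/17, - 4/3, 39.08,81, 94]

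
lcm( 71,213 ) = 213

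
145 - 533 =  - 388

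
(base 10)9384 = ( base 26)DMO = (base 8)22250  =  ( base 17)1f80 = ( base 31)9NM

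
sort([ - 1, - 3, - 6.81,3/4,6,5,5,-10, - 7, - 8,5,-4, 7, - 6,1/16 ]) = [-10, - 8,-7, - 6.81,-6, - 4 ,- 3, - 1,1/16,3/4, 5 , 5,5 , 6, 7]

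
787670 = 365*2158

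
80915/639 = 126+401/639=126.63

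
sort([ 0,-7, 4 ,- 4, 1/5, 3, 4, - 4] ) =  [ - 7, - 4,-4,0,1/5,3,4, 4] 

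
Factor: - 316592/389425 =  - 2^4*5^ (-2)*37^( - 1 ) * 47^1= - 752/925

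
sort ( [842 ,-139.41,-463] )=[ - 463,-139.41,842]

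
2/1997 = 2/1997=0.00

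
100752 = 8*12594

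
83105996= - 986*( - 84286) 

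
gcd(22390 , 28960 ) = 10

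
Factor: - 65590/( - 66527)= 70/71 = 2^1*5^1*7^1*71^( - 1 ) 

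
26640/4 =6660 = 6660.00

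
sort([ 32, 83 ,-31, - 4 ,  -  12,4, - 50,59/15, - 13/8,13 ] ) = [-50, - 31,-12,  -  4, - 13/8, 59/15, 4,13, 32,83] 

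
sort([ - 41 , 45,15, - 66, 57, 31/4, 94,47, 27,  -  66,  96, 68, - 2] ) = [ - 66, - 66,-41, -2,31/4,  15, 27, 45,47, 57, 68, 94, 96] 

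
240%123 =117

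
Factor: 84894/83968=42447/41984 = 2^( - 10 )*3^1*41^( - 1 )*14149^1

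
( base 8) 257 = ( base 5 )1200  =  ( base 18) 9d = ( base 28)67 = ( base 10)175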